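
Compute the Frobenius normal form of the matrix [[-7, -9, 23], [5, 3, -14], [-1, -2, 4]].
R = [[0, 0, 5], [1, 0, -3], [0, 1, 0]]

The invariant factors of A (the non-unit diagonal entries of the Smith normal form of xI - A over ℚ[x]) are x^3 + 3x - 5, each dividing the next. The characteristic polynomial is their product, x^3 + 3x - 5.

The rational canonical form is the block-diagonal matrix of companion matrices C(f_i):
R = [[0, 0, 5], [1, 0, -3], [0, 1, 0]].

Note the characteristic polynomial does not split into linear factors over ℚ, so A has no Jordan form over ℚ; the rational canonical form exists over any field.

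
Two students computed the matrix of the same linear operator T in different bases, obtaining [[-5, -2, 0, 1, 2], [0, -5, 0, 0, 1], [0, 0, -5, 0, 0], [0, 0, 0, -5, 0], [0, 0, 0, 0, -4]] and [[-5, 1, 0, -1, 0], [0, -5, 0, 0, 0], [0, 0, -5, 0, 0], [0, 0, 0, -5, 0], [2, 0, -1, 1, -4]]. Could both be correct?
Two matrices over a field are similar if and only if they have the same invariant factors.

Both A and B have characteristic polynomial (x + 4)(x + 5)^4 and minimal polynomial (x + 4)(x + 5)^2. Computing further, both have invariant factors x + 5, x + 5, (x + 4)(x + 5)^2. Hence A and B are similar.

Yes.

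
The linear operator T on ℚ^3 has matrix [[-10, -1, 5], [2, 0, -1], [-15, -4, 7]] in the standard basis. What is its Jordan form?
The characteristic polynomial is det(xI - A) = (x + 1)^3, so the eigenvalues are -1 (algebraic multiplicity 3).

For λ = -1: rank(A + I) = 2, rank((A + I)^2) = 1, rank((A + I)^3) = 0. The eigenspace has dimension 3 - 2 = 1, so there is 1 Jordan block; the rank sequence gives block sizes [3].

Assembling the blocks gives the Jordan form J above.

J = [[-1, 1, 0], [0, -1, 1], [0, 0, -1]]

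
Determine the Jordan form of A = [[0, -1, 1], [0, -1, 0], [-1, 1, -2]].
The characteristic polynomial is det(xI - A) = (x + 1)^3, so the eigenvalues are -1 (algebraic multiplicity 3).

For λ = -1: rank(A + I) = 1, rank((A + I)^2) = 0. The eigenspace has dimension 3 - 1 = 2, so there are 2 Jordan blocks; the rank sequence gives block sizes [2, 1].

Assembling the blocks gives the Jordan form J above.

J = [[-1, 1, 0], [0, -1, 0], [0, 0, -1]]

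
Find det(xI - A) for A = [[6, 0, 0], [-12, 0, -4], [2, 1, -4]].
xI - A = [[x - 6, 0, 0], [12, x, 4], [-2, -1, x + 4]].

Expanding det(xI - A) along the first row:
det(xI - A) = + (x - 6)·det([[x, 4], [-1, x + 4]]) - (0)·det([[12, 4], [-2, x + 4]]) + (0)·det([[12, x], [-2, -1]]).

Evaluating gives χ_A(x) = x^3 - 2x^2 - 20x - 24 = (x - 6)(x + 2)^2.

χ_A(x) = (x - 6)(x + 2)^2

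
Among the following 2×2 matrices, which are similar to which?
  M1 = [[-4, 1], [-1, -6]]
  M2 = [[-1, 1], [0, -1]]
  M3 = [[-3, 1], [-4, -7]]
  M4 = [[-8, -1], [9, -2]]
2 classes: {M1, M3, M4}, {M2}

Characteristic polynomials: χ_{M1} = (x + 5)^2, χ_{M2} = (x + 1)^2, χ_{M3} = (x + 5)^2, χ_{M4} = (x + 5)^2.

{M1, M3, M4}: invariant factors (x + 5)^2.

{M2}: invariant factors (x + 1)^2.

Matrices are similar if and only if their invariant-factor lists agree; the partition into similarity classes is {M1, M3, M4}, {M2}.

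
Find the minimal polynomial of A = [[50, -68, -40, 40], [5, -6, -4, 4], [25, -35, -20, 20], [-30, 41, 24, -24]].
m_A(x) = x^3

The characteristic polynomial factors as x^4. The minimal polynomial is ∏(x - λ)^{k_λ} where k_λ is the size of the largest Jordan block at λ.

For λ = 0: rank(A) = 2, and the largest Jordan block has size 3 (the smallest k with rank(A^k) = rank(A^(k+1))).

So m_A(x) = x^3.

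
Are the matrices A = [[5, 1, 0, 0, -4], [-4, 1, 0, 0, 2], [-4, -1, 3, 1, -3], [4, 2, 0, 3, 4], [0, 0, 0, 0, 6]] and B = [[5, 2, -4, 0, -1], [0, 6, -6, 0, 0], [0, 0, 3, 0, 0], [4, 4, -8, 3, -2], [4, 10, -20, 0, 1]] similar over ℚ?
Both have characteristic polynomial (x - 6)(x - 3)^4 and minimal polynomial (x - 6)(x - 3)^2. But rank(A - 3I) = 3 for A while rank(B - 3I) = 2 for B, so the number of Jordan blocks at λ = 3 differs. A and B are not similar.

No.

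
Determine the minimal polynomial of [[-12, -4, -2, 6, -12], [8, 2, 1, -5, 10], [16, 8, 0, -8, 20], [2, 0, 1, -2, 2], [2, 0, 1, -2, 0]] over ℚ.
The characteristic polynomial factors as (x + 2)^4(x + 4). The minimal polynomial is ∏(x - λ)^{k_λ} where k_λ is the size of the largest Jordan block at λ.

For λ = -4: rank(A + 4I) = 4, and the largest Jordan block has size 1 (the smallest k with rank((A + 4I)^k) = rank((A + 4I)^(k+1))).
For λ = -2: rank(A + 2I) = 3, and the largest Jordan block has size 3 (the smallest k with rank((A + 2I)^k) = rank((A + 2I)^(k+1))).

So m_A(x) = (x + 2)^3(x + 4).

m_A(x) = (x + 2)^3(x + 4)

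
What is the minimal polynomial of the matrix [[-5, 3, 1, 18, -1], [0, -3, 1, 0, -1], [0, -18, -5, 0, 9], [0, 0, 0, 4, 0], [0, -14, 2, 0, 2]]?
The characteristic polynomial factors as (x - 4)^2(x + 5)^3. The minimal polynomial is ∏(x - λ)^{k_λ} where k_λ is the size of the largest Jordan block at λ.

For λ = -5: rank(A + 5I) = 4, and the largest Jordan block has size 3 (the smallest k with rank((A + 5I)^k) = rank((A + 5I)^(k+1))).
For λ = 4: rank(A - 4I) = 3, and the largest Jordan block has size 1 (the smallest k with rank((A - 4I)^k) = rank((A - 4I)^(k+1))).

So m_A(x) = (x - 4)(x + 5)^3.

m_A(x) = (x - 4)(x + 5)^3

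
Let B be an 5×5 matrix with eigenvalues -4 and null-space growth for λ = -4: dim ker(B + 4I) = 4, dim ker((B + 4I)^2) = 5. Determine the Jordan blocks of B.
Jordan blocks: (-4, 2), (-4, 1), (-4, 1), (-4, 1)

λ = -4: successive nullity increments [4, 1] count blocks of size ≥ k; block sizes are [2, 1, 1, 1].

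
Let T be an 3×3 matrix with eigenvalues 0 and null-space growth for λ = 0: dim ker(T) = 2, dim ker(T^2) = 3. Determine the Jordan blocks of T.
λ = 0: successive nullity increments [2, 1] count blocks of size ≥ k; block sizes are [2, 1].

Jordan blocks: (0, 2), (0, 1)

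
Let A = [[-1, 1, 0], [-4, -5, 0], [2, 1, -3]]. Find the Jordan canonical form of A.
The characteristic polynomial is det(xI - A) = (x + 3)^3, so the eigenvalues are -3 (algebraic multiplicity 3).

For λ = -3: rank(A + 3I) = 1, rank((A + 3I)^2) = 0. The eigenspace has dimension 3 - 1 = 2, so there are 2 Jordan blocks; the rank sequence gives block sizes [2, 1].

Assembling the blocks gives the Jordan form J above.

J = [[-3, 1, 0], [0, -3, 0], [0, 0, -3]]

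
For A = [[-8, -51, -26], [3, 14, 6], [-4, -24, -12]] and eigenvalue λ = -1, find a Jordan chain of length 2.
We seek v_1 ∈ ker((A + I)^2) \ ker(A + I), then set v_{i+1} = (A + I) v_i.

One such chain is v_1 = [[8, -3, 4]]^T, v_2 = [[-7, 3, -4]]^T. Check: (A + I) v_2 = [[0, 0, 0]]^T = 0.

v_1 = [[8, -3, 4]]^T, v_2 = [[-7, 3, -4]]^T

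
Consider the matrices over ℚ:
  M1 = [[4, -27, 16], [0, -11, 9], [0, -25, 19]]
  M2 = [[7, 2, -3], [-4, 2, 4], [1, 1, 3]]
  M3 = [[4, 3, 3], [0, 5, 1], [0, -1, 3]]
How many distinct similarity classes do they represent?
2 classes: {M1, M2}, {M3}

Characteristic polynomials: χ_{M1} = (x - 4)^3, χ_{M2} = (x - 4)^3, χ_{M3} = (x - 4)^3.

{M1, M2}: invariant factors (x - 4)^3.

{M3}: invariant factors x - 4, (x - 4)^2.

Matrices are similar if and only if their invariant-factor lists agree; the partition into similarity classes is {M1, M2}, {M3}.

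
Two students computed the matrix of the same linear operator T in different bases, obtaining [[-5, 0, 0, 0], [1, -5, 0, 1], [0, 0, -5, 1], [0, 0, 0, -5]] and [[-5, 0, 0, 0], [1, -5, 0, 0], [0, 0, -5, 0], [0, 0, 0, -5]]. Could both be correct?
Both have characteristic polynomial (x + 5)^4 and minimal polynomial (x + 5)^2. But rank(A + 5I) = 2 for A while rank(B + 5I) = 1 for B, so the number of Jordan blocks at λ = -5 differs. A and B are not similar.

No.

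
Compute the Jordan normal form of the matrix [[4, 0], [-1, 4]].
J = [[4, 1], [0, 4]]

The characteristic polynomial is det(xI - A) = (x - 4)^2, so the eigenvalues are 4 (algebraic multiplicity 2).

For λ = 4: rank(A - 4I) = 1, rank((A - 4I)^2) = 0. The eigenspace has dimension 2 - 1 = 1, so there is 1 Jordan block; the rank sequence gives block sizes [2].

Assembling the blocks gives the Jordan form J above.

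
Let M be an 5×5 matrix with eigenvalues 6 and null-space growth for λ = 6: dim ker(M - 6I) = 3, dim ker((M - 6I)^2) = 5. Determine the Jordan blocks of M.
Jordan blocks: (6, 2), (6, 2), (6, 1)

λ = 6: successive nullity increments [3, 2] count blocks of size ≥ k; block sizes are [2, 2, 1].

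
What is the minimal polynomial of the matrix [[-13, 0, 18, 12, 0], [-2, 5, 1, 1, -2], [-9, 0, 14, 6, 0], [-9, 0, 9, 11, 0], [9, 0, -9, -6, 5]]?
m_A(x) = (x - 5)^2(x - 2)

The characteristic polynomial factors as (x - 5)^4(x - 2). The minimal polynomial is ∏(x - λ)^{k_λ} where k_λ is the size of the largest Jordan block at λ.

For λ = 2: rank(A - 2I) = 4, and the largest Jordan block has size 1 (the smallest k with rank((A - 2I)^k) = rank((A - 2I)^(k+1))).
For λ = 5: rank(A - 5I) = 2, and the largest Jordan block has size 2 (the smallest k with rank((A - 5I)^k) = rank((A - 5I)^(k+1))).

So m_A(x) = (x - 5)^2(x - 2).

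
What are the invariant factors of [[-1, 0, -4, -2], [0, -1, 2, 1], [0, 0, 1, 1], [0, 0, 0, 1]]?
The Jordan structure of A has elementary divisors (x + 1), (x + 1), (x - 1)^2. Arranging the block sizes at each eigenvalue in decreasing order and taking row products gives the invariant factors.

Invariant factors (smallest first, each dividing the next): x + 1, (x - 1)^2(x + 1).

Check: the last factor (x - 1)^2(x + 1) is the minimal polynomial, and the product (x - 1)^2(x + 1)^2 is the characteristic polynomial.

x + 1, (x - 1)^2(x + 1)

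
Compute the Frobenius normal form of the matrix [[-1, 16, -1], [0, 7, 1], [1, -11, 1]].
R = [[0, 0, 5], [1, 0, -11], [0, 1, 7]]

The invariant factors of A (the non-unit diagonal entries of the Smith normal form of xI - A over ℚ[x]) are (x - 5)(x - 1)^2, each dividing the next. The characteristic polynomial is their product, (x - 5)(x - 1)^2.

The rational canonical form is the block-diagonal matrix of companion matrices C(f_i):
R = [[0, 0, 5], [1, 0, -11], [0, 1, 7]].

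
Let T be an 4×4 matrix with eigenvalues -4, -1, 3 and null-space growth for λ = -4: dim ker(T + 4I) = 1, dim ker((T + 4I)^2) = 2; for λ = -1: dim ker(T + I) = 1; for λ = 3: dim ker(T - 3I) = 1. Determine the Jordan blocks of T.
λ = -4: successive nullity increments [1, 1] count blocks of size ≥ k; block sizes are [2].
λ = -1: successive nullity increments [1] count blocks of size ≥ k; block sizes are [1].
λ = 3: successive nullity increments [1] count blocks of size ≥ k; block sizes are [1].

Jordan blocks: (-4, 2), (-1, 1), (3, 1)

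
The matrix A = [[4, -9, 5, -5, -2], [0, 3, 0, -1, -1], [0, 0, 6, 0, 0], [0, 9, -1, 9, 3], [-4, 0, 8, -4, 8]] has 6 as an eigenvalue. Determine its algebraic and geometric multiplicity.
The characteristic polynomial is (x - 6)^5, so the factor x - 6 appears with exponent 5: the algebraic multiplicity is 5.

rank(A - 6I) = 3, so the eigenspace has dimension 5 - 3 = 2: the geometric multiplicity is 2.

Since 2 < 5, A is not diagonalizable.

algebraic multiplicity 5, geometric multiplicity 2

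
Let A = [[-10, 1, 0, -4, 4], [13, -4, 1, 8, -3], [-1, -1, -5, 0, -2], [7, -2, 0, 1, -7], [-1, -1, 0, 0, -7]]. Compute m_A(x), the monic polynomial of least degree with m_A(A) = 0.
m_A(x) = (x + 5)^3

The characteristic polynomial factors as (x + 5)^5. The minimal polynomial is ∏(x - λ)^{k_λ} where k_λ is the size of the largest Jordan block at λ.

For λ = -5: rank(A + 5I) = 3, and the largest Jordan block has size 3 (the smallest k with rank((A + 5I)^k) = rank((A + 5I)^(k+1))).

So m_A(x) = (x + 5)^3.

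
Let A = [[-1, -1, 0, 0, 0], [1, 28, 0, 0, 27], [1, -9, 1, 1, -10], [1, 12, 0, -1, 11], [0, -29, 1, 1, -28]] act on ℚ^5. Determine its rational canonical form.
The invariant factors of A (the non-unit diagonal entries of the Smith normal form of xI - A over ℚ[x]) are (x - 3)(x^2 + 2x + 3)^2, each dividing the next. The characteristic polynomial is their product, (x - 3)(x^2 + 2x + 3)^2.

The rational canonical form is the block-diagonal matrix of companion matrices C(f_i):
R = [[0, 0, 0, 0, 27], [1, 0, 0, 0, 27], [0, 1, 0, 0, 18], [0, 0, 1, 0, 2], [0, 0, 0, 1, -1]].

Note the characteristic polynomial does not split into linear factors over ℚ, so A has no Jordan form over ℚ; the rational canonical form exists over any field.

R = [[0, 0, 0, 0, 27], [1, 0, 0, 0, 27], [0, 1, 0, 0, 18], [0, 0, 1, 0, 2], [0, 0, 0, 1, -1]]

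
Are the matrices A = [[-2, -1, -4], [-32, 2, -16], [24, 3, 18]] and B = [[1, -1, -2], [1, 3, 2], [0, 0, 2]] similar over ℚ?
No.

trace(A) = 18 but trace(B) = 6. The trace is a similarity invariant, so A and B are not similar.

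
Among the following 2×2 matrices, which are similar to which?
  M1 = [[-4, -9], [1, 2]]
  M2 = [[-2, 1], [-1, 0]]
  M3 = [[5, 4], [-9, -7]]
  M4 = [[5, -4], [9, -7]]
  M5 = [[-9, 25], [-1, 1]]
2 classes: {M1, M2, M3, M4}, {M5}

Characteristic polynomials: χ_{M1} = (x + 1)^2, χ_{M2} = (x + 1)^2, χ_{M3} = (x + 1)^2, χ_{M4} = (x + 1)^2, χ_{M5} = (x + 4)^2.

{M1, M2, M3, M4}: invariant factors (x + 1)^2.

{M5}: invariant factors (x + 4)^2.

Matrices are similar if and only if their invariant-factor lists agree; the partition into similarity classes is {M1, M2, M3, M4}, {M5}.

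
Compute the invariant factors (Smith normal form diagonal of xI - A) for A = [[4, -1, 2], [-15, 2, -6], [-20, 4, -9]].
x + 1, (x + 1)^2

The Jordan structure of A has elementary divisors (x + 1)^2, (x + 1). Arranging the block sizes at each eigenvalue in decreasing order and taking row products gives the invariant factors.

Invariant factors (smallest first, each dividing the next): x + 1, (x + 1)^2.

Check: the last factor (x + 1)^2 is the minimal polynomial, and the product (x + 1)^3 is the characteristic polynomial.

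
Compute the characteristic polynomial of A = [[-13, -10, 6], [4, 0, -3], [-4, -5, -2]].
χ_A(x) = (x + 5)^3

xI - A = [[x + 13, 10, -6], [-4, x, 3], [4, 5, x + 2]].

Expanding det(xI - A) along the first row:
det(xI - A) = + (x + 13)·det([[x, 3], [5, x + 2]]) - (10)·det([[-4, 3], [4, x + 2]]) + (-6)·det([[-4, x], [4, 5]]).

Evaluating gives χ_A(x) = x^3 + 15x^2 + 75x + 125 = (x + 5)^3.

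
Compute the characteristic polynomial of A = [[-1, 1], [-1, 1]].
xI - A = [[x + 1, -1], [1, x - 1]].

Expanding det(xI - A) along the first row:
det(xI - A) = + (x + 1)·det([[x - 1]]) - (-1)·det([[1]]).

Evaluating gives χ_A(x) = x^2.

χ_A(x) = x^2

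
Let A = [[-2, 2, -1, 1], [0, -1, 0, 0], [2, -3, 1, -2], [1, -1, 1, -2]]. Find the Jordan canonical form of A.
The characteristic polynomial is det(xI - A) = (x + 1)^4, so the eigenvalues are -1 (algebraic multiplicity 4).

For λ = -1: rank(A + I) = 2, rank((A + I)^2) = 0. The eigenspace has dimension 4 - 2 = 2, so there are 2 Jordan blocks; the rank sequence gives block sizes [2, 2].

Assembling the blocks gives the Jordan form J above.

J = [[-1, 1, 0, 0], [0, -1, 0, 0], [0, 0, -1, 1], [0, 0, 0, -1]]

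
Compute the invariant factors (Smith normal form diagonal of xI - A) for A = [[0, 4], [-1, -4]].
The Jordan structure of A has elementary divisors (x + 2)^2. Arranging the block sizes at each eigenvalue in decreasing order and taking row products gives the invariant factors.

Invariant factors (smallest first, each dividing the next): (x + 2)^2.

Check: the last factor (x + 2)^2 is the minimal polynomial, and the product (x + 2)^2 is the characteristic polynomial.

(x + 2)^2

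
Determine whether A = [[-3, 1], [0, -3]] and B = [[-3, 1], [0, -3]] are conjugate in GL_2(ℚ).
Yes.

Two matrices over a field are similar if and only if they have the same invariant factors.

Both A and B have characteristic polynomial (x + 3)^2 and minimal polynomial (x + 3)^2. Computing further, both have invariant factors (x + 3)^2. Hence A and B are similar.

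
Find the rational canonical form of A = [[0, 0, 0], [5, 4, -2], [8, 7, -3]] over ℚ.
R = [[0, 0, 0], [1, 0, -2], [0, 1, 1]]

The invariant factors of A (the non-unit diagonal entries of the Smith normal form of xI - A over ℚ[x]) are x(x^2 - x + 2), each dividing the next. The characteristic polynomial is their product, x(x^2 - x + 2).

The rational canonical form is the block-diagonal matrix of companion matrices C(f_i):
R = [[0, 0, 0], [1, 0, -2], [0, 1, 1]].

Note the characteristic polynomial does not split into linear factors over ℚ, so A has no Jordan form over ℚ; the rational canonical form exists over any field.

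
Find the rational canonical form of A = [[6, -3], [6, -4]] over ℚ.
R = [[0, 6], [1, 2]]

The invariant factors of A (the non-unit diagonal entries of the Smith normal form of xI - A over ℚ[x]) are x^2 - 2x - 6, each dividing the next. The characteristic polynomial is their product, x^2 - 2x - 6.

The rational canonical form is the block-diagonal matrix of companion matrices C(f_i):
R = [[0, 6], [1, 2]].

Note the characteristic polynomial does not split into linear factors over ℚ, so A has no Jordan form over ℚ; the rational canonical form exists over any field.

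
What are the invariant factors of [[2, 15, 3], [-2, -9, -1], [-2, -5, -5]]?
The Jordan structure of A has elementary divisors (x + 4)^2, (x + 4). Arranging the block sizes at each eigenvalue in decreasing order and taking row products gives the invariant factors.

Invariant factors (smallest first, each dividing the next): x + 4, (x + 4)^2.

Check: the last factor (x + 4)^2 is the minimal polynomial, and the product (x + 4)^3 is the characteristic polynomial.

x + 4, (x + 4)^2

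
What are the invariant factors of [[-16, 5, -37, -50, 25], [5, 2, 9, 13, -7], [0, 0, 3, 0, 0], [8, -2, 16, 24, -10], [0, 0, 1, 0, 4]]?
(x - 4)(x - 3), (x - 4)(x - 3)^2

The Jordan structure of A has elementary divisors (x - 3)^2, (x - 3), (x - 4), (x - 4). Arranging the block sizes at each eigenvalue in decreasing order and taking row products gives the invariant factors.

Invariant factors (smallest first, each dividing the next): (x - 4)(x - 3), (x - 4)(x - 3)^2.

Check: the last factor (x - 4)(x - 3)^2 is the minimal polynomial, and the product (x - 4)^2(x - 3)^3 is the characteristic polynomial.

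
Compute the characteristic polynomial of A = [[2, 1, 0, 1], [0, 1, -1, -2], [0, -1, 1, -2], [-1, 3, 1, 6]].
χ_A(x) = (x - 3)^2(x - 2)^2

xI - A = [[x - 2, -1, 0, -1], [0, x - 1, 1, 2], [0, 1, x - 1, 2], [1, -3, -1, x - 6]].

Expanding det(xI - A) along the first row:
det(xI - A) = + (x - 2)·det([[x - 1, 1, 2], [1, x - 1, 2], [-3, -1, x - 6]]) - (-1)·det([[0, 1, 2], [0, x - 1, 2], [1, -1, x - 6]]) + (0)·det([[0, x - 1, 2], [0, 1, 2], [1, -3, x - 6]]) - (-1)·det([[0, x - 1, 1], [0, 1, x - 1], [1, -3, -1]]).

Evaluating gives χ_A(x) = x^4 - 10x^3 + 37x^2 - 60x + 36 = (x - 3)^2(x - 2)^2.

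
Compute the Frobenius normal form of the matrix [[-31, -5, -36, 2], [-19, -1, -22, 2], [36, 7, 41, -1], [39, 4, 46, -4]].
R = [[0, 0, 0, -10], [1, 0, 0, -8], [0, 1, 0, 2], [0, 0, 1, 5]]

The invariant factors of A (the non-unit diagonal entries of the Smith normal form of xI - A over ℚ[x]) are (x - 5)(x^3 - 2x - 2), each dividing the next. The characteristic polynomial is their product, (x - 5)(x^3 - 2x - 2).

The rational canonical form is the block-diagonal matrix of companion matrices C(f_i):
R = [[0, 0, 0, -10], [1, 0, 0, -8], [0, 1, 0, 2], [0, 0, 1, 5]].

Note the characteristic polynomial does not split into linear factors over ℚ, so A has no Jordan form over ℚ; the rational canonical form exists over any field.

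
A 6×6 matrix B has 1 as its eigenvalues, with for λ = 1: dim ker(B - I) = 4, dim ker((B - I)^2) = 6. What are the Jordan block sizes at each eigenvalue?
λ = 1: successive nullity increments [4, 2] count blocks of size ≥ k; block sizes are [2, 2, 1, 1].

Jordan blocks: (1, 2), (1, 2), (1, 1), (1, 1)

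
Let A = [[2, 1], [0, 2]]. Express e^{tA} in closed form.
A has Jordan form J = [[2, 1], [0, 2]] with A = PJP^{-1}, so e^{tA} = P e^{tJ} P^{-1}.

For a Jordan block J_k(λ), e^{tJ_k(λ)} = e^{λt} · (I + tN + t^2 N^2/2! + ... + t^{k-1} N^{k-1}/(k-1)!) where N is the nilpotent superdiagonal part.

Assembling the blocks and conjugating back gives the entries of e^{tA} as shown above.

e^{tA} = [[e^{2*t}, t*e^{2*t}], [0, e^{2*t}]]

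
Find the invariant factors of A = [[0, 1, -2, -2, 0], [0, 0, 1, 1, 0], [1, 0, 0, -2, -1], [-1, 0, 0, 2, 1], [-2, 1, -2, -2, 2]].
The Jordan structure of A has elementary divisors x^3, (x - 2)^2. Arranging the block sizes at each eigenvalue in decreasing order and taking row products gives the invariant factors.

Invariant factors (smallest first, each dividing the next): x^3(x - 2)^2.

Check: the last factor x^3(x - 2)^2 is the minimal polynomial, and the product x^3(x - 2)^2 is the characteristic polynomial.

x^3(x - 2)^2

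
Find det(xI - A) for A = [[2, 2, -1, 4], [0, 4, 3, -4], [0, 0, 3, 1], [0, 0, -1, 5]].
χ_A(x) = (x - 4)^3(x - 2)

xI - A = [[x - 2, -2, 1, -4], [0, x - 4, -3, 4], [0, 0, x - 3, -1], [0, 0, 1, x - 5]].

Expanding det(xI - A) along the first row:
det(xI - A) = + (x - 2)·det([[x - 4, -3, 4], [0, x - 3, -1], [0, 1, x - 5]]) - (-2)·det([[0, -3, 4], [0, x - 3, -1], [0, 1, x - 5]]) + (1)·det([[0, x - 4, 4], [0, 0, -1], [0, 0, x - 5]]) - (-4)·det([[0, x - 4, -3], [0, 0, x - 3], [0, 0, 1]]).

Evaluating gives χ_A(x) = x^4 - 14x^3 + 72x^2 - 160x + 128 = (x - 4)^3(x - 2).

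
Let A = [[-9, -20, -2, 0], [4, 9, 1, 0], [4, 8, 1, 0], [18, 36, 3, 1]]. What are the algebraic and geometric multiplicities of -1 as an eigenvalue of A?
The characteristic polynomial is (x - 1)^3(x + 1), so the factor x + 1 appears with exponent 1: the algebraic multiplicity is 1.

rank(A + I) = 3, so the eigenspace has dimension 4 - 3 = 1: the geometric multiplicity is 1.

algebraic multiplicity 1, geometric multiplicity 1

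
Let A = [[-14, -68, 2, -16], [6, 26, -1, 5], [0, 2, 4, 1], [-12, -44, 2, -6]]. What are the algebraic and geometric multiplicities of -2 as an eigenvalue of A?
The characteristic polynomial is (x - 4)^3(x + 2), so the factor x + 2 appears with exponent 1: the algebraic multiplicity is 1.

rank(A + 2I) = 3, so the eigenspace has dimension 4 - 3 = 1: the geometric multiplicity is 1.

algebraic multiplicity 1, geometric multiplicity 1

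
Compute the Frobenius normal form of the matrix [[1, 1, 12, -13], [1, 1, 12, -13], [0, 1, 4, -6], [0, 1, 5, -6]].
The invariant factors of A (the non-unit diagonal entries of the Smith normal form of xI - A over ℚ[x]) are x(x^3 + 3x + 1), each dividing the next. The characteristic polynomial is their product, x(x^3 + 3x + 1).

The rational canonical form is the block-diagonal matrix of companion matrices C(f_i):
R = [[0, 0, 0, 0], [1, 0, 0, -1], [0, 1, 0, -3], [0, 0, 1, 0]].

Note the characteristic polynomial does not split into linear factors over ℚ, so A has no Jordan form over ℚ; the rational canonical form exists over any field.

R = [[0, 0, 0, 0], [1, 0, 0, -1], [0, 1, 0, -3], [0, 0, 1, 0]]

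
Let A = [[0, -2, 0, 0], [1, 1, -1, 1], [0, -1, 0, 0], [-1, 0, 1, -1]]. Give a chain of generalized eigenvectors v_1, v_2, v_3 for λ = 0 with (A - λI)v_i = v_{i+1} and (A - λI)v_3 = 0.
We seek v_1 ∈ ker(A^3) \ ker(A^2), then set v_{i+1} = A v_i.

One such chain is v_1 = [[3, 0, 1, -1]]^T, v_2 = [[0, 1, 0, -1]]^T, v_3 = [[-2, 0, -1, 1]]^T. Check: A v_3 = [[0, 0, 0, 0]]^T = 0.

v_1 = [[3, 0, 1, -1]]^T, v_2 = [[0, 1, 0, -1]]^T, v_3 = [[-2, 0, -1, 1]]^T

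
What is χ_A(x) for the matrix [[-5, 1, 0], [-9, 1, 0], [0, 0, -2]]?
xI - A = [[x + 5, -1, 0], [9, x - 1, 0], [0, 0, x + 2]].

Expanding det(xI - A) along the first row:
det(xI - A) = + (x + 5)·det([[x - 1, 0], [0, x + 2]]) - (-1)·det([[9, 0], [0, x + 2]]) + (0)·det([[9, x - 1], [0, 0]]).

Evaluating gives χ_A(x) = x^3 + 6x^2 + 12x + 8 = (x + 2)^3.

χ_A(x) = (x + 2)^3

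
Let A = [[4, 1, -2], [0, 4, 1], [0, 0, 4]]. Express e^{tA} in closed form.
e^{tA} = [[e^{4*t}, t*e^{4*t}, t*(t - 4)*e^{4*t}/2], [0, e^{4*t}, t*e^{4*t}], [0, 0, e^{4*t}]]

A has Jordan form J = [[4, 1, 0], [0, 4, 1], [0, 0, 4]] with A = PJP^{-1}, so e^{tA} = P e^{tJ} P^{-1}.

For a Jordan block J_k(λ), e^{tJ_k(λ)} = e^{λt} · (I + tN + t^2 N^2/2! + ... + t^{k-1} N^{k-1}/(k-1)!) where N is the nilpotent superdiagonal part.

Assembling the blocks and conjugating back gives the entries of e^{tA} as shown above.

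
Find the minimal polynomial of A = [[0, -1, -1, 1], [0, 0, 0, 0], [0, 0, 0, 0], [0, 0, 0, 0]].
m_A(x) = x^2

The characteristic polynomial factors as x^4. The minimal polynomial is ∏(x - λ)^{k_λ} where k_λ is the size of the largest Jordan block at λ.

For λ = 0: rank(A) = 1, and the largest Jordan block has size 2 (the smallest k with rank(A^k) = rank(A^(k+1))).

So m_A(x) = x^2.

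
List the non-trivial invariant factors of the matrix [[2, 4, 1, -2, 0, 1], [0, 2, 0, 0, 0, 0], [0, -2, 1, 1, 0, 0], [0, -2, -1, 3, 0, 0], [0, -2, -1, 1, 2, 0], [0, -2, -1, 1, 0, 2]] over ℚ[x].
x - 2, x - 2, (x - 2)^2, (x - 2)^2

The Jordan structure of A has elementary divisors (x - 2)^2, (x - 2)^2, (x - 2), (x - 2). Arranging the block sizes at each eigenvalue in decreasing order and taking row products gives the invariant factors.

Invariant factors (smallest first, each dividing the next): x - 2, x - 2, (x - 2)^2, (x - 2)^2.

Check: the last factor (x - 2)^2 is the minimal polynomial, and the product (x - 2)^6 is the characteristic polynomial.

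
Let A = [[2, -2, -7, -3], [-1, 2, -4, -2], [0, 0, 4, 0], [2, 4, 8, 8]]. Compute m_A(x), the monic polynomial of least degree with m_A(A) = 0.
m_A(x) = (x - 4)^3

The characteristic polynomial factors as (x - 4)^4. The minimal polynomial is ∏(x - λ)^{k_λ} where k_λ is the size of the largest Jordan block at λ.

For λ = 4: rank(A - 4I) = 2, and the largest Jordan block has size 3 (the smallest k with rank((A - 4I)^k) = rank((A - 4I)^(k+1))).

So m_A(x) = (x - 4)^3.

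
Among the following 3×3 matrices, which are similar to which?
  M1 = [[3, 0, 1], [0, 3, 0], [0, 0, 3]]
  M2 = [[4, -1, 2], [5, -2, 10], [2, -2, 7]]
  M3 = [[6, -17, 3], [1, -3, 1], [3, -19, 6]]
2 classes: {M1, M2}, {M3}

Characteristic polynomials: χ_{M1} = (x - 3)^3, χ_{M2} = (x - 3)^3, χ_{M3} = (x - 3)^3.

{M1, M2}: invariant factors x - 3, (x - 3)^2.

{M3}: invariant factors (x - 3)^3.

Matrices are similar if and only if their invariant-factor lists agree; the partition into similarity classes is {M1, M2}, {M3}.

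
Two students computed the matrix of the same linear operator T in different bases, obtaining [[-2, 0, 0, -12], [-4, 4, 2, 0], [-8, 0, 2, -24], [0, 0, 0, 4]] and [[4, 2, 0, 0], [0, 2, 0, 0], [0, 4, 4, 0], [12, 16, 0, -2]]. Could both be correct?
Two matrices over a field are similar if and only if they have the same invariant factors.

Both A and B have characteristic polynomial (x - 4)^2(x - 2)(x + 2) and minimal polynomial (x - 4)(x - 2)(x + 2). Computing further, both have invariant factors x - 4, (x - 4)(x - 2)(x + 2). Hence A and B are similar.

Yes.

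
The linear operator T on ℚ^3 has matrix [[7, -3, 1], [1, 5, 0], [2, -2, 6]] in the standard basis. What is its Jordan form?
J = [[6, 1, 0], [0, 6, 1], [0, 0, 6]]

The characteristic polynomial is det(xI - A) = (x - 6)^3, so the eigenvalues are 6 (algebraic multiplicity 3).

For λ = 6: rank(A - 6I) = 2, rank((A - 6I)^2) = 1, rank((A - 6I)^3) = 0. The eigenspace has dimension 3 - 2 = 1, so there is 1 Jordan block; the rank sequence gives block sizes [3].

Assembling the blocks gives the Jordan form J above.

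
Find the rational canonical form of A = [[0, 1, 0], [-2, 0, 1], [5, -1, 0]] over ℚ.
The invariant factors of A (the non-unit diagonal entries of the Smith normal form of xI - A over ℚ[x]) are x^3 + 3x - 5, each dividing the next. The characteristic polynomial is their product, x^3 + 3x - 5.

The rational canonical form is the block-diagonal matrix of companion matrices C(f_i):
R = [[0, 0, 5], [1, 0, -3], [0, 1, 0]].

Note the characteristic polynomial does not split into linear factors over ℚ, so A has no Jordan form over ℚ; the rational canonical form exists over any field.

R = [[0, 0, 5], [1, 0, -3], [0, 1, 0]]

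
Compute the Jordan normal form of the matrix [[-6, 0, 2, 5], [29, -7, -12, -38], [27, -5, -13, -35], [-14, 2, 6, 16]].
J = [[-3, 1, 0, 0], [0, -3, 0, 0], [0, 0, -2, 1], [0, 0, 0, -2]]

The characteristic polynomial is det(xI - A) = (x + 2)^2(x + 3)^2, so the eigenvalues are -3 (algebraic multiplicity 2), -2 (algebraic multiplicity 2).

For λ = -3: rank(A + 3I) = 3, rank((A + 3I)^2) = 2. The eigenspace has dimension 4 - 3 = 1, so there is 1 Jordan block; the rank sequence gives block sizes [2].

For λ = -2: rank(A + 2I) = 3, rank((A + 2I)^2) = 2. The eigenspace has dimension 4 - 3 = 1, so there is 1 Jordan block; the rank sequence gives block sizes [2].

Assembling the blocks gives the Jordan form J above.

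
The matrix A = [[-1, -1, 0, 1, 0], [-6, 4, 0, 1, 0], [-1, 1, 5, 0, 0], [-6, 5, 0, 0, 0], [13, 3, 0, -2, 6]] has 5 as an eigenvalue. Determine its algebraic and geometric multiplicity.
algebraic multiplicity 2, geometric multiplicity 1

The characteristic polynomial is (x - 6)(x - 5)^2(x + 1)^2, so the factor x - 5 appears with exponent 2: the algebraic multiplicity is 2.

rank(A - 5I) = 4, so the eigenspace has dimension 5 - 4 = 1: the geometric multiplicity is 1.

Since 1 < 2, A is not diagonalizable.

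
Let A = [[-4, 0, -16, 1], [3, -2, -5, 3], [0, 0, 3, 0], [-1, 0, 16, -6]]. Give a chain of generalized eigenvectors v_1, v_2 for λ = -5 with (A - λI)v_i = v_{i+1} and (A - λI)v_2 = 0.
v_1 = [[0, -1, 0, 1]]^T, v_2 = [[1, 0, 0, -1]]^T

We seek v_1 ∈ ker((A + 5I)^2) \ ker(A + 5I), then set v_{i+1} = (A + 5I) v_i.

One such chain is v_1 = [[0, -1, 0, 1]]^T, v_2 = [[1, 0, 0, -1]]^T. Check: (A + 5I) v_2 = [[0, 0, 0, 0]]^T = 0.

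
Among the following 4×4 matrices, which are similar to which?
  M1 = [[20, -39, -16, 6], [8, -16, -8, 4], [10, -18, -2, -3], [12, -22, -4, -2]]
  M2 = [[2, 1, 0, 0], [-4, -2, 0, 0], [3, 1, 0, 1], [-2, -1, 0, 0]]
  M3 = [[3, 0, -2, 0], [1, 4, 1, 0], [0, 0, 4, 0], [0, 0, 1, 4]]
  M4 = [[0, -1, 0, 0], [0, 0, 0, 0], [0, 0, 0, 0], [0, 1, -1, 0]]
2 classes: {M1, M2, M4}, {M3}

Characteristic polynomials: χ_{M1} = x^4, χ_{M2} = x^4, χ_{M3} = (x - 4)^3(x - 3), χ_{M4} = x^4.

{M1, M2, M4}: invariant factors x^2, x^2.

{M3}: invariant factors x - 4, (x - 4)^2(x - 3).

Matrices are similar if and only if their invariant-factor lists agree; the partition into similarity classes is {M1, M2, M4}, {M3}.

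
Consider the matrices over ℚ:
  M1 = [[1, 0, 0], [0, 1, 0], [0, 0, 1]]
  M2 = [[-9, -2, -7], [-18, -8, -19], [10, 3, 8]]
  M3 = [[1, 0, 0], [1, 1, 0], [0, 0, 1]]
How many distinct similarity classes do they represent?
3 classes: {M1}, {M2}, {M3}

Characteristic polynomials: χ_{M1} = (x - 1)^3, χ_{M2} = (x + 3)^3, χ_{M3} = (x - 1)^3.

{M1}: invariant factors x - 1, x - 1, x - 1.

{M2}: invariant factors (x + 3)^3.

{M3}: invariant factors x - 1, (x - 1)^2.

Matrices are similar if and only if their invariant-factor lists agree; the partition into similarity classes is {M1}, {M2}, {M3}.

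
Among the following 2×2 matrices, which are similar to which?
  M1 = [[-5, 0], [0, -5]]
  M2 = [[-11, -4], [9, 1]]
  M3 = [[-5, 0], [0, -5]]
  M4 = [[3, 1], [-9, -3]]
Characteristic polynomials: χ_{M1} = (x + 5)^2, χ_{M2} = (x + 5)^2, χ_{M3} = (x + 5)^2, χ_{M4} = x^2.

{M1, M3}: invariant factors x + 5, x + 5.

{M2}: invariant factors (x + 5)^2.

{M4}: invariant factors x^2.

Matrices are similar if and only if their invariant-factor lists agree; the partition into similarity classes is {M1, M3}, {M2}, {M4}.

3 classes: {M1, M3}, {M2}, {M4}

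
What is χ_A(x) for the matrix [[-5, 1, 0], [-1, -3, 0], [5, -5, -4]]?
χ_A(x) = (x + 4)^3

xI - A = [[x + 5, -1, 0], [1, x + 3, 0], [-5, 5, x + 4]].

Expanding det(xI - A) along the first row:
det(xI - A) = + (x + 5)·det([[x + 3, 0], [5, x + 4]]) - (-1)·det([[1, 0], [-5, x + 4]]) + (0)·det([[1, x + 3], [-5, 5]]).

Evaluating gives χ_A(x) = x^3 + 12x^2 + 48x + 64 = (x + 4)^3.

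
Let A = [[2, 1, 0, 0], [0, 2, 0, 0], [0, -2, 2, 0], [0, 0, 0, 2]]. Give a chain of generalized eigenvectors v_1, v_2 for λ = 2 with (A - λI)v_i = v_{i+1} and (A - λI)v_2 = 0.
v_1 = [[0, 1, 1, -2]]^T, v_2 = [[1, 0, -2, 0]]^T

We seek v_1 ∈ ker((A - 2I)^2) \ ker(A - 2I), then set v_{i+1} = (A - 2I) v_i.

One such chain is v_1 = [[0, 1, 1, -2]]^T, v_2 = [[1, 0, -2, 0]]^T. Check: (A - 2I) v_2 = [[0, 0, 0, 0]]^T = 0.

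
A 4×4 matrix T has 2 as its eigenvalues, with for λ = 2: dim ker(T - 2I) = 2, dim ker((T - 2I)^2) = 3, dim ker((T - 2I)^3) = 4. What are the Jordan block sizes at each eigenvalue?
λ = 2: successive nullity increments [2, 1, 1] count blocks of size ≥ k; block sizes are [3, 1].

Jordan blocks: (2, 3), (2, 1)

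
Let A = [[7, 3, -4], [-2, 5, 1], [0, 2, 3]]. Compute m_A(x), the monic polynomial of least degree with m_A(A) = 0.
The characteristic polynomial factors as (x - 5)^3. The minimal polynomial is ∏(x - λ)^{k_λ} where k_λ is the size of the largest Jordan block at λ.

For λ = 5: rank(A - 5I) = 2, and the largest Jordan block has size 3 (the smallest k with rank((A - 5I)^k) = rank((A - 5I)^(k+1))).

So m_A(x) = (x - 5)^3.

m_A(x) = (x - 5)^3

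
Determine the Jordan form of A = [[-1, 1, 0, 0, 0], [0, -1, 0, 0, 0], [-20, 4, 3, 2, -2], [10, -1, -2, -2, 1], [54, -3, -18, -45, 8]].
J = [[-1, 1, 0, 0, 0], [0, -1, 0, 0, 0], [0, 0, -1, 0, 0], [0, 0, 0, 5, 1], [0, 0, 0, 0, 5]]

The characteristic polynomial is det(xI - A) = (x - 5)^2(x + 1)^3, so the eigenvalues are -1 (algebraic multiplicity 3), 5 (algebraic multiplicity 2).

For λ = -1: rank(A + I) = 3, rank((A + I)^2) = 2. The eigenspace has dimension 5 - 3 = 2, so there are 2 Jordan blocks; the rank sequence gives block sizes [2, 1].

For λ = 5: rank(A - 5I) = 4, rank((A - 5I)^2) = 3. The eigenspace has dimension 5 - 4 = 1, so there is 1 Jordan block; the rank sequence gives block sizes [2].

Assembling the blocks gives the Jordan form J above.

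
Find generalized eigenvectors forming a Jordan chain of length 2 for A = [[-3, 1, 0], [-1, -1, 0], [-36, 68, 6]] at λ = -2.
v_1 = [[2, 1, 1]]^T, v_2 = [[-1, -1, 4]]^T

We seek v_1 ∈ ker((A + 2I)^2) \ ker(A + 2I), then set v_{i+1} = (A + 2I) v_i.

One such chain is v_1 = [[2, 1, 1]]^T, v_2 = [[-1, -1, 4]]^T. Check: (A + 2I) v_2 = [[0, 0, 0]]^T = 0.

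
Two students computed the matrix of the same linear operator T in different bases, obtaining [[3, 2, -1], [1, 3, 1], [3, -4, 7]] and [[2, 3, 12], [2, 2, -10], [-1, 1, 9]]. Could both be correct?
Two matrices over a field are similar if and only if they have the same invariant factors.

Both A and B have characteristic polynomial (x - 5)(x - 4)^2 and minimal polynomial (x - 5)(x - 4)^2. Computing further, both have invariant factors (x - 5)(x - 4)^2. Hence A and B are similar.

Yes.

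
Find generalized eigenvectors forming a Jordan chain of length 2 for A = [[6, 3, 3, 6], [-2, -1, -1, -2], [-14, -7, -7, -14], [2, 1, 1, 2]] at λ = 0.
v_1 = [[-3, 2, 7, -1]]^T, v_2 = [[3, -1, -7, 1]]^T

We seek v_1 ∈ ker(A^2) \ ker(A), then set v_{i+1} = A v_i.

One such chain is v_1 = [[-3, 2, 7, -1]]^T, v_2 = [[3, -1, -7, 1]]^T. Check: A v_2 = [[0, 0, 0, 0]]^T = 0.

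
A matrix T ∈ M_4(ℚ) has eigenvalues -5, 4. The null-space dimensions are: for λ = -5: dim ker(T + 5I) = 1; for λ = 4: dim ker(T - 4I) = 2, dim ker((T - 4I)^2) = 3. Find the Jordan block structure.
Jordan blocks: (-5, 1), (4, 2), (4, 1)

λ = -5: successive nullity increments [1] count blocks of size ≥ k; block sizes are [1].
λ = 4: successive nullity increments [2, 1] count blocks of size ≥ k; block sizes are [2, 1].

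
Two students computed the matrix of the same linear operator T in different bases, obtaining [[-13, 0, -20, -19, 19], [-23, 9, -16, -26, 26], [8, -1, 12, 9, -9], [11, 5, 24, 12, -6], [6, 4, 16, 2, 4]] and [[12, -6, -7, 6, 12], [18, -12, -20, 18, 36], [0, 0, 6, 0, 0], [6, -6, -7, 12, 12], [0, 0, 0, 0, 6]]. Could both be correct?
Both have characteristic polynomial x(x - 6)^4, but the minimal polynomial of A is x(x - 6)^3 while the minimal polynomial of B is x(x - 6)^2. The minimal polynomial is a similarity invariant, so A and B are not similar.

No.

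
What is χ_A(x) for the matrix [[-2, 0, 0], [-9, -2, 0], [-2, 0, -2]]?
χ_A(x) = (x + 2)^3

xI - A = [[x + 2, 0, 0], [9, x + 2, 0], [2, 0, x + 2]].

Expanding det(xI - A) along the first row:
det(xI - A) = + (x + 2)·det([[x + 2, 0], [0, x + 2]]) - (0)·det([[9, 0], [2, x + 2]]) + (0)·det([[9, x + 2], [2, 0]]).

Evaluating gives χ_A(x) = x^3 + 6x^2 + 12x + 8 = (x + 2)^3.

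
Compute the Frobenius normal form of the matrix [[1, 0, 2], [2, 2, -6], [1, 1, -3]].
R = [[0, 0, 0], [1, 0, 3], [0, 1, 0]]

The invariant factors of A (the non-unit diagonal entries of the Smith normal form of xI - A over ℚ[x]) are x(x^2 - 3), each dividing the next. The characteristic polynomial is their product, x(x^2 - 3).

The rational canonical form is the block-diagonal matrix of companion matrices C(f_i):
R = [[0, 0, 0], [1, 0, 3], [0, 1, 0]].

Note the characteristic polynomial does not split into linear factors over ℚ, so A has no Jordan form over ℚ; the rational canonical form exists over any field.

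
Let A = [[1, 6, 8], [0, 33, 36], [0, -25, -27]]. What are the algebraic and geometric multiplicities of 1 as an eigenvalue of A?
algebraic multiplicity 1, geometric multiplicity 1

The characteristic polynomial is (x - 3)^2(x - 1), so the factor x - 1 appears with exponent 1: the algebraic multiplicity is 1.

rank(A - I) = 2, so the eigenspace has dimension 3 - 2 = 1: the geometric multiplicity is 1.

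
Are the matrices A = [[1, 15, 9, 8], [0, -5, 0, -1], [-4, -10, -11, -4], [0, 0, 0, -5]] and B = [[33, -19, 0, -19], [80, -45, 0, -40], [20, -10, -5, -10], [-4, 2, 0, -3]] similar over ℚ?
No.

Both have characteristic polynomial (x + 5)^4, but the minimal polynomial of A is (x + 5)^3 while the minimal polynomial of B is (x + 5)^2. The minimal polynomial is a similarity invariant, so A and B are not similar.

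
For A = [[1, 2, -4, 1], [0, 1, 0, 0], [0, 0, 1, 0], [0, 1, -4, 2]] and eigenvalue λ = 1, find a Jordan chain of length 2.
We seek v_1 ∈ ker((A - I)^2) \ ker(A - I), then set v_{i+1} = (A - I) v_i.

One such chain is v_1 = [[2, 1, 0, -1]]^T, v_2 = [[1, 0, 0, 0]]^T. Check: (A - I) v_2 = [[0, 0, 0, 0]]^T = 0.

v_1 = [[2, 1, 0, -1]]^T, v_2 = [[1, 0, 0, 0]]^T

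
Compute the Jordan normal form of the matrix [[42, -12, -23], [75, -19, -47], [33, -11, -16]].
The characteristic polynomial is det(xI - A) = (x - 6)^2(x + 5), so the eigenvalues are -5 (algebraic multiplicity 1), 6 (algebraic multiplicity 2).

For λ = -5: algebraic multiplicity 1 gives one 1×1 block.

For λ = 6: rank(A - 6I) = 2, rank((A - 6I)^2) = 1. The eigenspace has dimension 3 - 2 = 1, so there is 1 Jordan block; the rank sequence gives block sizes [2].

Assembling the blocks gives the Jordan form J above.

J = [[-5, 0, 0], [0, 6, 1], [0, 0, 6]]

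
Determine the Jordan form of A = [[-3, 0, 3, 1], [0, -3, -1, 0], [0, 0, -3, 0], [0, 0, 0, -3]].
The characteristic polynomial is det(xI - A) = (x + 3)^4, so the eigenvalues are -3 (algebraic multiplicity 4).

For λ = -3: rank(A + 3I) = 2, rank((A + 3I)^2) = 0. The eigenspace has dimension 4 - 2 = 2, so there are 2 Jordan blocks; the rank sequence gives block sizes [2, 2].

Assembling the blocks gives the Jordan form J above.

J = [[-3, 1, 0, 0], [0, -3, 0, 0], [0, 0, -3, 1], [0, 0, 0, -3]]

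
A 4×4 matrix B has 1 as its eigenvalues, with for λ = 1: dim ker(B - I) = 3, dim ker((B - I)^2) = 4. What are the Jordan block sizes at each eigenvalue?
λ = 1: successive nullity increments [3, 1] count blocks of size ≥ k; block sizes are [2, 1, 1].

Jordan blocks: (1, 2), (1, 1), (1, 1)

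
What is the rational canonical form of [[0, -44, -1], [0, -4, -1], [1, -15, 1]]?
R = [[0, 0, 40], [1, 0, 18], [0, 1, -3]]

The invariant factors of A (the non-unit diagonal entries of the Smith normal form of xI - A over ℚ[x]) are (x - 4)(x + 2)(x + 5), each dividing the next. The characteristic polynomial is their product, (x - 4)(x + 2)(x + 5).

The rational canonical form is the block-diagonal matrix of companion matrices C(f_i):
R = [[0, 0, 40], [1, 0, 18], [0, 1, -3]].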